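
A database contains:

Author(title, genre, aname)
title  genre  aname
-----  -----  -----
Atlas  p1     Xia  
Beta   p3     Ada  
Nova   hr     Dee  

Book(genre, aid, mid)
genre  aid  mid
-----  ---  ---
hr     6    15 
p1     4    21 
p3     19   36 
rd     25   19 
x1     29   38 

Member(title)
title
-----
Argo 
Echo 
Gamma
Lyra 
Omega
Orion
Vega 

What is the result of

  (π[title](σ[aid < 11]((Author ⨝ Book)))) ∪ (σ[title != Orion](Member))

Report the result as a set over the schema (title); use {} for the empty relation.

Author ⋈ Book (natural join on genre): {(Atlas, p1, Xia, 4, 21), (Beta, p3, Ada, 19, 36), (Nova, hr, Dee, 6, 15)}
Filtering on aid < 11 leaves {(Atlas, p1, Xia, 4, 21), (Nova, hr, Dee, 6, 15)}.
π[title]: project onto (title) → {Atlas, Nova}
Filtering on title != Orion leaves {Argo, Echo, Gamma, Lyra, Omega, Vega}.
Union: {Atlas, Nova} with {Argo, Echo, Gamma, Lyra, Omega, Vega} → {Argo, Atlas, Echo, Gamma, Lyra, Nova, Omega, Vega}

{Argo, Atlas, Echo, Gamma, Lyra, Nova, Omega, Vega}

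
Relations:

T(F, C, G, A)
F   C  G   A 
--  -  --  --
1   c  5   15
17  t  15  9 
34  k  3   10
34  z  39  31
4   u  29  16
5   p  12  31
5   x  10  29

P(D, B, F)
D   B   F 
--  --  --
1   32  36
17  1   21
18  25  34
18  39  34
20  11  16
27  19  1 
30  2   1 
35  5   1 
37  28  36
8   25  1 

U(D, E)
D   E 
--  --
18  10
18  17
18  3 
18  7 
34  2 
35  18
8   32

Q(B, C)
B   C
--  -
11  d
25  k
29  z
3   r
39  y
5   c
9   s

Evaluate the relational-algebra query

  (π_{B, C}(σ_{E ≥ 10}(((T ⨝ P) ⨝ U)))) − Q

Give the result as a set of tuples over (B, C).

Natural join on F: {(1, c, 5, 15, 27, 19), (1, c, 5, 15, 30, 2), (1, c, 5, 15, 35, 5), (1, c, 5, 15, 8, 25), (34, k, 3, 10, 18, 25), (34, k, 3, 10, 18, 39), (34, z, 39, 31, 18, 25), (34, z, 39, 31, 18, 39)}
Natural join on D: {(1, c, 5, 15, 35, 5, 18), (1, c, 5, 15, 8, 25, 32), (34, k, 3, 10, 18, 25, 10), (34, k, 3, 10, 18, 25, 17), (34, k, 3, 10, 18, 25, 3), (34, k, 3, 10, 18, 25, 7), (34, k, 3, 10, 18, 39, 10), (34, k, 3, 10, 18, 39, 17), (34, k, 3, 10, 18, 39, 3), (34, k, 3, 10, 18, 39, 7), (34, z, 39, 31, 18, 25, 10), (34, z, 39, 31, 18, 25, 17), (34, z, 39, 31, 18, 25, 3), (34, z, 39, 31, 18, 25, 7), (34, z, 39, 31, 18, 39, 10), (34, z, 39, 31, 18, 39, 17), (34, z, 39, 31, 18, 39, 3), (34, z, 39, 31, 18, 39, 7)}
Apply σ_{E ≥ 10}; surviving tuples: {(1, c, 5, 15, 35, 5, 18), (1, c, 5, 15, 8, 25, 32), (34, k, 3, 10, 18, 25, 10), (34, k, 3, 10, 18, 25, 17), (34, k, 3, 10, 18, 39, 10), (34, k, 3, 10, 18, 39, 17), (34, z, 39, 31, 18, 25, 10), (34, z, 39, 31, 18, 25, 17), (34, z, 39, 31, 18, 39, 10), (34, z, 39, 31, 18, 39, 17)}
Projecting to B, C (4 duplicate(s) eliminated): {(25, c), (25, k), (25, z), (39, k), (39, z), (5, c)}
Taking the difference: {(25, c), (25, z), (39, k), (39, z)}

{(25, c), (25, z), (39, k), (39, z)}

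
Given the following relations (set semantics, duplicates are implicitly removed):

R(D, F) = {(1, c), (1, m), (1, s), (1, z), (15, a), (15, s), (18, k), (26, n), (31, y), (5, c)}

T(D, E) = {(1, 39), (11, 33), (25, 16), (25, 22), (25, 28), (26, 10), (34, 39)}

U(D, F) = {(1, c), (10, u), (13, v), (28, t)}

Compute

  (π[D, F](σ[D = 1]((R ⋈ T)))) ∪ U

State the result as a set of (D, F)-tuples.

{(1, c), (1, m), (1, s), (1, z), (10, u), (13, v), (28, t)}

Natural join on D: {(1, c, 39), (1, m, 39), (1, s, 39), (1, z, 39), (26, n, 10)}
σ[D = 1]: keep tuples satisfying D = 1 → {(1, c, 39), (1, m, 39), (1, s, 39), (1, z, 39)}
Projecting to D, F: {(1, c), (1, m), (1, s), (1, z)}
Set union of the two operands is {(1, c), (1, m), (1, s), (1, z), (10, u), (13, v), (28, t)}.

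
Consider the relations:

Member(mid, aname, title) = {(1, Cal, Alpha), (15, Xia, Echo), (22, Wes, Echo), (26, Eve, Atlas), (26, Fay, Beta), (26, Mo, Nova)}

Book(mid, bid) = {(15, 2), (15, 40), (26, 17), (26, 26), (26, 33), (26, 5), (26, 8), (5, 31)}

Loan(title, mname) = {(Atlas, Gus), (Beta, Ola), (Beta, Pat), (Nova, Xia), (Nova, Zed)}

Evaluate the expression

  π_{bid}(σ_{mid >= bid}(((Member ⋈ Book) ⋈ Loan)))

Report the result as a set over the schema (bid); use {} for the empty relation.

Member ⋈ Book (natural join on mid): {(15, Xia, Echo, 2), (15, Xia, Echo, 40), (26, Eve, Atlas, 17), (26, Eve, Atlas, 26), (26, Eve, Atlas, 33), (26, Eve, Atlas, 5), (26, Eve, Atlas, 8), (26, Fay, Beta, 17), (26, Fay, Beta, 26), (26, Fay, Beta, 33), (26, Fay, Beta, 5), (26, Fay, Beta, 8), (26, Mo, Nova, 17), (26, Mo, Nova, 26), (26, Mo, Nova, 33), (26, Mo, Nova, 5), (26, Mo, Nova, 8)}
(Member ⋈ Book) ⋈ Loan (natural join on title): {(26, Eve, Atlas, 17, Gus), (26, Eve, Atlas, 26, Gus), (26, Eve, Atlas, 33, Gus), (26, Eve, Atlas, 5, Gus), (26, Eve, Atlas, 8, Gus), (26, Fay, Beta, 17, Ola), (26, Fay, Beta, 17, Pat), (26, Fay, Beta, 26, Ola), (26, Fay, Beta, 26, Pat), (26, Fay, Beta, 33, Ola), (26, Fay, Beta, 33, Pat), (26, Fay, Beta, 5, Ola), (26, Fay, Beta, 5, Pat), (26, Fay, Beta, 8, Ola), (26, Fay, Beta, 8, Pat), (26, Mo, Nova, 17, Xia), (26, Mo, Nova, 17, Zed), (26, Mo, Nova, 26, Xia), (26, Mo, Nova, 26, Zed), (26, Mo, Nova, 33, Xia), (26, Mo, Nova, 33, Zed), (26, Mo, Nova, 5, Xia), (26, Mo, Nova, 5, Zed), (26, Mo, Nova, 8, Xia), (26, Mo, Nova, 8, Zed)}
σ[mid >= bid]: keep tuples satisfying mid >= bid → {(26, Eve, Atlas, 17, Gus), (26, Eve, Atlas, 26, Gus), (26, Eve, Atlas, 5, Gus), (26, Eve, Atlas, 8, Gus), (26, Fay, Beta, 17, Ola), (26, Fay, Beta, 17, Pat), (26, Fay, Beta, 26, Ola), (26, Fay, Beta, 26, Pat), (26, Fay, Beta, 5, Ola), (26, Fay, Beta, 5, Pat), (26, Fay, Beta, 8, Ola), (26, Fay, Beta, 8, Pat), (26, Mo, Nova, 17, Xia), (26, Mo, Nova, 17, Zed), (26, Mo, Nova, 26, Xia), (26, Mo, Nova, 26, Zed), (26, Mo, Nova, 5, Xia), (26, Mo, Nova, 5, Zed), (26, Mo, Nova, 8, Xia), (26, Mo, Nova, 8, Zed)}
Keep only column(s) bid (16 duplicate(s) eliminated): {17, 26, 5, 8}

{17, 26, 5, 8}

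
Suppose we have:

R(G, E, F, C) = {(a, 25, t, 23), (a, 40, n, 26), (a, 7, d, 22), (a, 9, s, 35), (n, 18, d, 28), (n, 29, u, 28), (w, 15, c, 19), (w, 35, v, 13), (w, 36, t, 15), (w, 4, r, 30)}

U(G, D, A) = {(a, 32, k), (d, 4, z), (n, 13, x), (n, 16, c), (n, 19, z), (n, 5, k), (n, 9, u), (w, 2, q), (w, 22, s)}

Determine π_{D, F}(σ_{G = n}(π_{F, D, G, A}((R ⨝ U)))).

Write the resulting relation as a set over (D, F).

R ⋈ U (natural join on G): {(a, 25, t, 23, 32, k), (a, 40, n, 26, 32, k), (a, 7, d, 22, 32, k), (a, 9, s, 35, 32, k), (n, 18, d, 28, 13, x), (n, 18, d, 28, 16, c), (n, 18, d, 28, 19, z), (n, 18, d, 28, 5, k), (n, 18, d, 28, 9, u), (n, 29, u, 28, 13, x), (n, 29, u, 28, 16, c), (n, 29, u, 28, 19, z), (n, 29, u, 28, 5, k), (n, 29, u, 28, 9, u), (w, 15, c, 19, 2, q), (w, 15, c, 19, 22, s), (w, 35, v, 13, 2, q), (w, 35, v, 13, 22, s), (w, 36, t, 15, 2, q), (w, 36, t, 15, 22, s), (w, 4, r, 30, 2, q), (w, 4, r, 30, 22, s)}
π_{F, D, G, A} gives {(c, 2, w, q), (c, 22, w, s), (d, 13, n, x), (d, 16, n, c), (d, 19, n, z), (d, 32, a, k), (d, 5, n, k), (d, 9, n, u), (n, 32, a, k), (r, 2, w, q), (r, 22, w, s), (s, 32, a, k), (t, 2, w, q), (t, 22, w, s), (t, 32, a, k), (u, 13, n, x), (u, 16, n, c), (u, 19, n, z), (u, 5, n, k), (u, 9, n, u), (v, 2, w, q), (v, 22, w, s)}.
Selection G = n: {(d, 13, n, x), (d, 16, n, c), (d, 19, n, z), (d, 5, n, k), (d, 9, n, u), (u, 13, n, x), (u, 16, n, c), (u, 19, n, z), (u, 5, n, k), (u, 9, n, u)}
π_{D, F} gives {(13, d), (13, u), (16, d), (16, u), (19, d), (19, u), (5, d), (5, u), (9, d), (9, u)}.

{(13, d), (13, u), (16, d), (16, u), (19, d), (19, u), (5, d), (5, u), (9, d), (9, u)}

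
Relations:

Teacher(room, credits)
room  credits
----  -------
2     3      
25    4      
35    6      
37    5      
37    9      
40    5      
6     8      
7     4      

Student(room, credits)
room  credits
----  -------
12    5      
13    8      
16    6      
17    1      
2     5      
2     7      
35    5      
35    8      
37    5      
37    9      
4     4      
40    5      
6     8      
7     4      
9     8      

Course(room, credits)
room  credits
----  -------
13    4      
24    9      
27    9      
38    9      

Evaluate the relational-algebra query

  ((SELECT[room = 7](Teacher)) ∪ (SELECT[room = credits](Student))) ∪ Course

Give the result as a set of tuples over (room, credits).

σ[room = 7]: keep tuples satisfying room = 7 → {(7, 4)}
σ[room = credits]: keep tuples satisfying room = credits → {(4, 4)}
Union: {(7, 4)} with {(4, 4)} → {(4, 4), (7, 4)}
Union: {(4, 4), (7, 4)} with {(13, 4), (24, 9), (27, 9), (38, 9)} → {(13, 4), (24, 9), (27, 9), (38, 9), (4, 4), (7, 4)}

{(13, 4), (24, 9), (27, 9), (38, 9), (4, 4), (7, 4)}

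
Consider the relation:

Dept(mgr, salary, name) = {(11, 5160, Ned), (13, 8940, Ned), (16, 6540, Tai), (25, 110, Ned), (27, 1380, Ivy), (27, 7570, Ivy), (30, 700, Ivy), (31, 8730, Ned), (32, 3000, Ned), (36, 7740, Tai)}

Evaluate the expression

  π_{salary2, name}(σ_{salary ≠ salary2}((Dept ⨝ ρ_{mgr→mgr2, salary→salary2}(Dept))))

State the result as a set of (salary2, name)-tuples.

{(110, Ned), (1380, Ivy), (3000, Ned), (5160, Ned), (6540, Tai), (700, Ivy), (7570, Ivy), (7740, Tai), (8730, Ned), (8940, Ned)}

ρ[mgr→mgr2, salary→salary2]: schema becomes (mgr2, salary2, name); tuples unchanged.
Natural join on name: {(11, 5160, Ned, 11, 5160), (11, 5160, Ned, 13, 8940), (11, 5160, Ned, 25, 110), (11, 5160, Ned, 31, 8730), (11, 5160, Ned, 32, 3000), (13, 8940, Ned, 11, 5160), (13, 8940, Ned, 13, 8940), (13, 8940, Ned, 25, 110), (13, 8940, Ned, 31, 8730), (13, 8940, Ned, 32, 3000), (16, 6540, Tai, 16, 6540), (16, 6540, Tai, 36, 7740), (25, 110, Ned, 11, 5160), (25, 110, Ned, 13, 8940), (25, 110, Ned, 25, 110), (25, 110, Ned, 31, 8730), (25, 110, Ned, 32, 3000), (27, 1380, Ivy, 27, 1380), (27, 1380, Ivy, 27, 7570), (27, 1380, Ivy, 30, 700), (27, 7570, Ivy, 27, 1380), (27, 7570, Ivy, 27, 7570), (27, 7570, Ivy, 30, 700), (30, 700, Ivy, 27, 1380), (30, 700, Ivy, 27, 7570), (30, 700, Ivy, 30, 700), (31, 8730, Ned, 11, 5160), (31, 8730, Ned, 13, 8940), (31, 8730, Ned, 25, 110), (31, 8730, Ned, 31, 8730), (31, 8730, Ned, 32, 3000), (32, 3000, Ned, 11, 5160), (32, 3000, Ned, 13, 8940), (32, 3000, Ned, 25, 110), (32, 3000, Ned, 31, 8730), (32, 3000, Ned, 32, 3000), (36, 7740, Tai, 16, 6540), (36, 7740, Tai, 36, 7740)}
Apply σ_{salary ≠ salary2}; surviving tuples: {(11, 5160, Ned, 13, 8940), (11, 5160, Ned, 25, 110), (11, 5160, Ned, 31, 8730), (11, 5160, Ned, 32, 3000), (13, 8940, Ned, 11, 5160), (13, 8940, Ned, 25, 110), (13, 8940, Ned, 31, 8730), (13, 8940, Ned, 32, 3000), (16, 6540, Tai, 36, 7740), (25, 110, Ned, 11, 5160), (25, 110, Ned, 13, 8940), (25, 110, Ned, 31, 8730), (25, 110, Ned, 32, 3000), (27, 1380, Ivy, 27, 7570), (27, 1380, Ivy, 30, 700), (27, 7570, Ivy, 27, 1380), (27, 7570, Ivy, 30, 700), (30, 700, Ivy, 27, 1380), (30, 700, Ivy, 27, 7570), (31, 8730, Ned, 11, 5160), (31, 8730, Ned, 13, 8940), (31, 8730, Ned, 25, 110), (31, 8730, Ned, 32, 3000), (32, 3000, Ned, 11, 5160), (32, 3000, Ned, 13, 8940), (32, 3000, Ned, 25, 110), (32, 3000, Ned, 31, 8730), (36, 7740, Tai, 16, 6540)}
π[salary2, name]: project onto (salary2, name) (18 duplicate(s) eliminated) → {(110, Ned), (1380, Ivy), (3000, Ned), (5160, Ned), (6540, Tai), (700, Ivy), (7570, Ivy), (7740, Tai), (8730, Ned), (8940, Ned)}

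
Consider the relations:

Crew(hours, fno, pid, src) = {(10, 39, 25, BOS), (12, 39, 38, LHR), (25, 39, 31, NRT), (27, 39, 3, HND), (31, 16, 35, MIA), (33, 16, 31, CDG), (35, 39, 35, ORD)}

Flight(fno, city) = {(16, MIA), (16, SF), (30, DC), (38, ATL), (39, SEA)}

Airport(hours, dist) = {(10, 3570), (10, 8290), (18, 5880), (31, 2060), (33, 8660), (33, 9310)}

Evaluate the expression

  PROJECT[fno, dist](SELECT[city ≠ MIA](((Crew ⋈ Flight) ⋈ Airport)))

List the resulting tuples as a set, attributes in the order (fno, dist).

Natural join on fno: {(10, 39, 25, BOS, SEA), (12, 39, 38, LHR, SEA), (25, 39, 31, NRT, SEA), (27, 39, 3, HND, SEA), (31, 16, 35, MIA, MIA), (31, 16, 35, MIA, SF), (33, 16, 31, CDG, MIA), (33, 16, 31, CDG, SF), (35, 39, 35, ORD, SEA)}
Natural join on hours: {(10, 39, 25, BOS, SEA, 3570), (10, 39, 25, BOS, SEA, 8290), (31, 16, 35, MIA, MIA, 2060), (31, 16, 35, MIA, SF, 2060), (33, 16, 31, CDG, MIA, 8660), (33, 16, 31, CDG, MIA, 9310), (33, 16, 31, CDG, SF, 8660), (33, 16, 31, CDG, SF, 9310)}
Apply σ_{city ≠ MIA}; surviving tuples: {(10, 39, 25, BOS, SEA, 3570), (10, 39, 25, BOS, SEA, 8290), (31, 16, 35, MIA, SF, 2060), (33, 16, 31, CDG, SF, 8660), (33, 16, 31, CDG, SF, 9310)}
Keep only column(s) fno, dist: {(16, 2060), (16, 8660), (16, 9310), (39, 3570), (39, 8290)}

{(16, 2060), (16, 8660), (16, 9310), (39, 3570), (39, 8290)}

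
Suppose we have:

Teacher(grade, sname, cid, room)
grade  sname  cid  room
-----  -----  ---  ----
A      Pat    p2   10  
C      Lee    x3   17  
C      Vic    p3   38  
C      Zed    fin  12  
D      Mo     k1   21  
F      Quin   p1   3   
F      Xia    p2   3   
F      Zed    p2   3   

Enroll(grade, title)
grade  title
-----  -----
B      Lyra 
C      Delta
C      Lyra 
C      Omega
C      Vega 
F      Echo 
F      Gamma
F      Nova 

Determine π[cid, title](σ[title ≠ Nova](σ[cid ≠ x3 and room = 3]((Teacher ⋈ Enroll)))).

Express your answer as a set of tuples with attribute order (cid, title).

{(p1, Echo), (p1, Gamma), (p2, Echo), (p2, Gamma)}

Teacher ⋈ Enroll (natural join on grade): {(C, Lee, x3, 17, Delta), (C, Lee, x3, 17, Lyra), (C, Lee, x3, 17, Omega), (C, Lee, x3, 17, Vega), (C, Vic, p3, 38, Delta), (C, Vic, p3, 38, Lyra), (C, Vic, p3, 38, Omega), (C, Vic, p3, 38, Vega), (C, Zed, fin, 12, Delta), (C, Zed, fin, 12, Lyra), (C, Zed, fin, 12, Omega), (C, Zed, fin, 12, Vega), (F, Quin, p1, 3, Echo), (F, Quin, p1, 3, Gamma), (F, Quin, p1, 3, Nova), (F, Xia, p2, 3, Echo), (F, Xia, p2, 3, Gamma), (F, Xia, p2, 3, Nova), (F, Zed, p2, 3, Echo), (F, Zed, p2, 3, Gamma), (F, Zed, p2, 3, Nova)}
Selection cid ≠ x3 and room = 3: {(F, Quin, p1, 3, Echo), (F, Quin, p1, 3, Gamma), (F, Quin, p1, 3, Nova), (F, Xia, p2, 3, Echo), (F, Xia, p2, 3, Gamma), (F, Xia, p2, 3, Nova), (F, Zed, p2, 3, Echo), (F, Zed, p2, 3, Gamma), (F, Zed, p2, 3, Nova)}
Selection title ≠ Nova: {(F, Quin, p1, 3, Echo), (F, Quin, p1, 3, Gamma), (F, Xia, p2, 3, Echo), (F, Xia, p2, 3, Gamma), (F, Zed, p2, 3, Echo), (F, Zed, p2, 3, Gamma)}
π[cid, title]: project onto (cid, title) (2 duplicate(s) eliminated) → {(p1, Echo), (p1, Gamma), (p2, Echo), (p2, Gamma)}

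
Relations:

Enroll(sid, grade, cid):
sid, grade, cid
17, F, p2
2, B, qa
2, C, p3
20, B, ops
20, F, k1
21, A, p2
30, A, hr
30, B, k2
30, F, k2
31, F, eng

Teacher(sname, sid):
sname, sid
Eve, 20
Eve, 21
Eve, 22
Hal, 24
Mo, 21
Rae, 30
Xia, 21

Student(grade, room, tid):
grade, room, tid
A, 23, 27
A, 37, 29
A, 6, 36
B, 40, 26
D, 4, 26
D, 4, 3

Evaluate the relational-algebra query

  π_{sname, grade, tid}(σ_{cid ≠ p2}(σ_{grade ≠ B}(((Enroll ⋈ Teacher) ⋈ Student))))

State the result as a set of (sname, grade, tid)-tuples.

{(Rae, A, 27), (Rae, A, 29), (Rae, A, 36)}

Natural join on sid: {(20, B, ops, Eve), (20, F, k1, Eve), (21, A, p2, Eve), (21, A, p2, Mo), (21, A, p2, Xia), (30, A, hr, Rae), (30, B, k2, Rae), (30, F, k2, Rae)}
Natural join on grade: {(20, B, ops, Eve, 40, 26), (21, A, p2, Eve, 23, 27), (21, A, p2, Eve, 37, 29), (21, A, p2, Eve, 6, 36), (21, A, p2, Mo, 23, 27), (21, A, p2, Mo, 37, 29), (21, A, p2, Mo, 6, 36), (21, A, p2, Xia, 23, 27), (21, A, p2, Xia, 37, 29), (21, A, p2, Xia, 6, 36), (30, A, hr, Rae, 23, 27), (30, A, hr, Rae, 37, 29), (30, A, hr, Rae, 6, 36), (30, B, k2, Rae, 40, 26)}
Apply σ_{grade ≠ B}; surviving tuples: {(21, A, p2, Eve, 23, 27), (21, A, p2, Eve, 37, 29), (21, A, p2, Eve, 6, 36), (21, A, p2, Mo, 23, 27), (21, A, p2, Mo, 37, 29), (21, A, p2, Mo, 6, 36), (21, A, p2, Xia, 23, 27), (21, A, p2, Xia, 37, 29), (21, A, p2, Xia, 6, 36), (30, A, hr, Rae, 23, 27), (30, A, hr, Rae, 37, 29), (30, A, hr, Rae, 6, 36)}
Apply σ_{cid ≠ p2}; surviving tuples: {(30, A, hr, Rae, 23, 27), (30, A, hr, Rae, 37, 29), (30, A, hr, Rae, 6, 36)}
π[sname, grade, tid]: project onto (sname, grade, tid) → {(Rae, A, 27), (Rae, A, 29), (Rae, A, 36)}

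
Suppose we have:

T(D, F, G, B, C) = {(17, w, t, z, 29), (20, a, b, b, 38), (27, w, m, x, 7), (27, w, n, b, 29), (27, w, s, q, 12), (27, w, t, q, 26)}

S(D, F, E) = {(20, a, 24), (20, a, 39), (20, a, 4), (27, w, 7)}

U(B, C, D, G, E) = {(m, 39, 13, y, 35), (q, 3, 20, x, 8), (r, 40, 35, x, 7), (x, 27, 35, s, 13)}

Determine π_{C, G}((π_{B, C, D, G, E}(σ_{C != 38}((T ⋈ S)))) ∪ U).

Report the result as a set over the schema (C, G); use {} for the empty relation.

Joining T and S on D, F yields {(20, a, b, b, 38, 24), (20, a, b, b, 38, 39), (20, a, b, b, 38, 4), (27, w, m, x, 7, 7), (27, w, n, b, 29, 7), (27, w, s, q, 12, 7), (27, w, t, q, 26, 7)}.
σ[C != 38]: keep tuples satisfying C != 38 → {(27, w, m, x, 7, 7), (27, w, n, b, 29, 7), (27, w, s, q, 12, 7), (27, w, t, q, 26, 7)}
Projecting to B, C, D, G, E: {(b, 29, 27, n, 7), (q, 12, 27, s, 7), (q, 26, 27, t, 7), (x, 7, 27, m, 7)}
Set union of the two operands is {(b, 29, 27, n, 7), (m, 39, 13, y, 35), (q, 12, 27, s, 7), (q, 26, 27, t, 7), (q, 3, 20, x, 8), (r, 40, 35, x, 7), (x, 27, 35, s, 13), (x, 7, 27, m, 7)}.
Projecting to C, G: {(12, s), (26, t), (27, s), (29, n), (3, x), (39, y), (40, x), (7, m)}

{(12, s), (26, t), (27, s), (29, n), (3, x), (39, y), (40, x), (7, m)}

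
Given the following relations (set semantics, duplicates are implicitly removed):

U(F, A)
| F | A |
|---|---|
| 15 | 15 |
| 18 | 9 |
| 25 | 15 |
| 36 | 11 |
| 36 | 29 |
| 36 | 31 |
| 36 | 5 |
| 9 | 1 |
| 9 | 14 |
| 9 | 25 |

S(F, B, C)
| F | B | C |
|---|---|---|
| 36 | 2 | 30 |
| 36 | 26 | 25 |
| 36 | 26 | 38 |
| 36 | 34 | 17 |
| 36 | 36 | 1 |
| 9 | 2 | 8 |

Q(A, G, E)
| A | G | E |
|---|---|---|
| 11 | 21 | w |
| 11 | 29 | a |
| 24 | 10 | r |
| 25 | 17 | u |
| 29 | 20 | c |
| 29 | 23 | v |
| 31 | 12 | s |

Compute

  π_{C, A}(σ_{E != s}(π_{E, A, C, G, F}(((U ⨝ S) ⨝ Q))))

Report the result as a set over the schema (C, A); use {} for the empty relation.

{(1, 11), (1, 29), (17, 11), (17, 29), (25, 11), (25, 29), (30, 11), (30, 29), (38, 11), (38, 29), (8, 25)}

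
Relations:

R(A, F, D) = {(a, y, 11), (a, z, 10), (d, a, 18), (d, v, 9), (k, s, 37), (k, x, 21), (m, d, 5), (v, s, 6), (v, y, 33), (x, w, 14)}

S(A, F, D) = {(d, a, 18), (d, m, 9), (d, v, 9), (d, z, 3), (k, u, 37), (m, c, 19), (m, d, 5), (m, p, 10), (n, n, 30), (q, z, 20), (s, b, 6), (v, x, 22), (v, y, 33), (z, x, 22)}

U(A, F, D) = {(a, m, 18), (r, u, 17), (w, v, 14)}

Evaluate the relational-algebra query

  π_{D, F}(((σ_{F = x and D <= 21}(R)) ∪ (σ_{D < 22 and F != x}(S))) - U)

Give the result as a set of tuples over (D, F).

{(10, p), (18, a), (19, c), (20, z), (21, x), (3, z), (5, d), (6, b), (9, m), (9, v)}

σ[F = x and D <= 21]: keep tuples satisfying F = x and D <= 21 → {(k, x, 21)}
σ[D < 22 and F != x]: keep tuples satisfying D < 22 and F != x → {(d, a, 18), (d, m, 9), (d, v, 9), (d, z, 3), (m, c, 19), (m, d, 5), (m, p, 10), (q, z, 20), (s, b, 6)}
Union: {(k, x, 21)} with {(d, a, 18), (d, m, 9), (d, v, 9), (d, z, 3), (m, c, 19), (m, d, 5), (m, p, 10), (q, z, 20), (s, b, 6)} → {(d, a, 18), (d, m, 9), (d, v, 9), (d, z, 3), (k, x, 21), (m, c, 19), (m, d, 5), (m, p, 10), (q, z, 20), (s, b, 6)}
Difference: {(d, a, 18), (d, m, 9), (d, v, 9), (d, z, 3), (k, x, 21), (m, c, 19), (m, d, 5), (m, p, 10), (q, z, 20), (s, b, 6)} with {(a, m, 18), (r, u, 17), (w, v, 14)} → {(d, a, 18), (d, m, 9), (d, v, 9), (d, z, 3), (k, x, 21), (m, c, 19), (m, d, 5), (m, p, 10), (q, z, 20), (s, b, 6)}
Projecting to D, F: {(10, p), (18, a), (19, c), (20, z), (21, x), (3, z), (5, d), (6, b), (9, m), (9, v)}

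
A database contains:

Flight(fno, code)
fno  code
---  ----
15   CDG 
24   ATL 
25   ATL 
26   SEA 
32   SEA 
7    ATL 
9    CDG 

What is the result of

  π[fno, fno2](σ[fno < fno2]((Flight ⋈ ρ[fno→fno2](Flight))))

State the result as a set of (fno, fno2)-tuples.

{(24, 25), (26, 32), (7, 24), (7, 25), (9, 15)}

ρ[fno→fno2]: schema becomes (fno2, code); tuples unchanged.
Flight ⋈ ρ[fno→fno2](Flight) (natural join on code): {(15, CDG, 15), (15, CDG, 9), (24, ATL, 24), (24, ATL, 25), (24, ATL, 7), (25, ATL, 24), (25, ATL, 25), (25, ATL, 7), (26, SEA, 26), (26, SEA, 32), (32, SEA, 26), (32, SEA, 32), (7, ATL, 24), (7, ATL, 25), (7, ATL, 7), (9, CDG, 15), (9, CDG, 9)}
Filtering on fno < fno2 leaves {(24, ATL, 25), (26, SEA, 32), (7, ATL, 24), (7, ATL, 25), (9, CDG, 15)}.
π[fno, fno2]: project onto (fno, fno2) → {(24, 25), (26, 32), (7, 24), (7, 25), (9, 15)}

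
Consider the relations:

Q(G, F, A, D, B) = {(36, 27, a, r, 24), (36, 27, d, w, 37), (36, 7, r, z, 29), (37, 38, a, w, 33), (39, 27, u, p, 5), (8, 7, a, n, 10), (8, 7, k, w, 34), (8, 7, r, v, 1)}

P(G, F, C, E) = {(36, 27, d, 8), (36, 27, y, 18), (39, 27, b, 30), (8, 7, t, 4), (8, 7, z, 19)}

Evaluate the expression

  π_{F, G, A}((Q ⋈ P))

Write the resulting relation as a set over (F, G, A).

{(27, 36, a), (27, 36, d), (27, 39, u), (7, 8, a), (7, 8, k), (7, 8, r)}

Q ⋈ P (natural join on G, F): {(36, 27, a, r, 24, d, 8), (36, 27, a, r, 24, y, 18), (36, 27, d, w, 37, d, 8), (36, 27, d, w, 37, y, 18), (39, 27, u, p, 5, b, 30), (8, 7, a, n, 10, t, 4), (8, 7, a, n, 10, z, 19), (8, 7, k, w, 34, t, 4), (8, 7, k, w, 34, z, 19), (8, 7, r, v, 1, t, 4), (8, 7, r, v, 1, z, 19)}
π[F, G, A]: project onto (F, G, A) (5 duplicate(s) eliminated) → {(27, 36, a), (27, 36, d), (27, 39, u), (7, 8, a), (7, 8, k), (7, 8, r)}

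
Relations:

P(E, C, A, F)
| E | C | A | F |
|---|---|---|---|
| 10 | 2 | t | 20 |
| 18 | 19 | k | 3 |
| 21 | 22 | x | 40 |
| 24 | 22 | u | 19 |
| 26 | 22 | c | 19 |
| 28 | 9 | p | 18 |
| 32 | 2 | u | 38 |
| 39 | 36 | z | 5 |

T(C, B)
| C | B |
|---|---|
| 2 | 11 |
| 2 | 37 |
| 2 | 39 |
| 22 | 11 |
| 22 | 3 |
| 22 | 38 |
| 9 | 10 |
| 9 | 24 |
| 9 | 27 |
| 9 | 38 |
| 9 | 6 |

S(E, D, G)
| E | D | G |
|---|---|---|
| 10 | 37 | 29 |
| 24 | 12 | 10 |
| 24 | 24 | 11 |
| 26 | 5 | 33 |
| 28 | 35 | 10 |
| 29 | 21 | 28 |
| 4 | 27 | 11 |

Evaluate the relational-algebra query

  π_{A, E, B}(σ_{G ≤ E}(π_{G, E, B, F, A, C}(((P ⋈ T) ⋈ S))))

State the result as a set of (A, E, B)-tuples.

{(p, 28, 10), (p, 28, 24), (p, 28, 27), (p, 28, 38), (p, 28, 6), (u, 24, 11), (u, 24, 3), (u, 24, 38)}

Natural join on C: {(10, 2, t, 20, 11), (10, 2, t, 20, 37), (10, 2, t, 20, 39), (21, 22, x, 40, 11), (21, 22, x, 40, 3), (21, 22, x, 40, 38), (24, 22, u, 19, 11), (24, 22, u, 19, 3), (24, 22, u, 19, 38), (26, 22, c, 19, 11), (26, 22, c, 19, 3), (26, 22, c, 19, 38), (28, 9, p, 18, 10), (28, 9, p, 18, 24), (28, 9, p, 18, 27), (28, 9, p, 18, 38), (28, 9, p, 18, 6), (32, 2, u, 38, 11), (32, 2, u, 38, 37), (32, 2, u, 38, 39)}
Natural join on E: {(10, 2, t, 20, 11, 37, 29), (10, 2, t, 20, 37, 37, 29), (10, 2, t, 20, 39, 37, 29), (24, 22, u, 19, 11, 12, 10), (24, 22, u, 19, 11, 24, 11), (24, 22, u, 19, 3, 12, 10), (24, 22, u, 19, 3, 24, 11), (24, 22, u, 19, 38, 12, 10), (24, 22, u, 19, 38, 24, 11), (26, 22, c, 19, 11, 5, 33), (26, 22, c, 19, 3, 5, 33), (26, 22, c, 19, 38, 5, 33), (28, 9, p, 18, 10, 35, 10), (28, 9, p, 18, 24, 35, 10), (28, 9, p, 18, 27, 35, 10), (28, 9, p, 18, 38, 35, 10), (28, 9, p, 18, 6, 35, 10)}
π[G, E, B, F, A, C]: project onto (G, E, B, F, A, C) → {(10, 24, 11, 19, u, 22), (10, 24, 3, 19, u, 22), (10, 24, 38, 19, u, 22), (10, 28, 10, 18, p, 9), (10, 28, 24, 18, p, 9), (10, 28, 27, 18, p, 9), (10, 28, 38, 18, p, 9), (10, 28, 6, 18, p, 9), (11, 24, 11, 19, u, 22), (11, 24, 3, 19, u, 22), (11, 24, 38, 19, u, 22), (29, 10, 11, 20, t, 2), (29, 10, 37, 20, t, 2), (29, 10, 39, 20, t, 2), (33, 26, 11, 19, c, 22), (33, 26, 3, 19, c, 22), (33, 26, 38, 19, c, 22)}
Filtering on G ≤ E leaves {(10, 24, 11, 19, u, 22), (10, 24, 3, 19, u, 22), (10, 24, 38, 19, u, 22), (10, 28, 10, 18, p, 9), (10, 28, 24, 18, p, 9), (10, 28, 27, 18, p, 9), (10, 28, 38, 18, p, 9), (10, 28, 6, 18, p, 9), (11, 24, 11, 19, u, 22), (11, 24, 3, 19, u, 22), (11, 24, 38, 19, u, 22)}.
π[A, E, B]: project onto (A, E, B) (3 duplicate(s) eliminated) → {(p, 28, 10), (p, 28, 24), (p, 28, 27), (p, 28, 38), (p, 28, 6), (u, 24, 11), (u, 24, 3), (u, 24, 38)}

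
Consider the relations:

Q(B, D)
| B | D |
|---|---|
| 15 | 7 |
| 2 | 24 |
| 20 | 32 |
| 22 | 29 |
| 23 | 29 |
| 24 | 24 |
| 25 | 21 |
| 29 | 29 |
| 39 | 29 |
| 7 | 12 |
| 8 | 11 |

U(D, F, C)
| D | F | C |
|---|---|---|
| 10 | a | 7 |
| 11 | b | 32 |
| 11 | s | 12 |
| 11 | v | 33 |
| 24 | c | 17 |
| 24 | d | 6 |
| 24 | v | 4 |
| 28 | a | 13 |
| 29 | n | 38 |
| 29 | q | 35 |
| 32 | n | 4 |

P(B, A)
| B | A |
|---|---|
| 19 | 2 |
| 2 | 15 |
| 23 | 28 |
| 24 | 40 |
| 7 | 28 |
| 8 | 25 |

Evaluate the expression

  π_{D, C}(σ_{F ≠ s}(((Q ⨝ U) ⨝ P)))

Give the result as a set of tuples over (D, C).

{(11, 32), (11, 33), (24, 17), (24, 4), (24, 6), (29, 35), (29, 38)}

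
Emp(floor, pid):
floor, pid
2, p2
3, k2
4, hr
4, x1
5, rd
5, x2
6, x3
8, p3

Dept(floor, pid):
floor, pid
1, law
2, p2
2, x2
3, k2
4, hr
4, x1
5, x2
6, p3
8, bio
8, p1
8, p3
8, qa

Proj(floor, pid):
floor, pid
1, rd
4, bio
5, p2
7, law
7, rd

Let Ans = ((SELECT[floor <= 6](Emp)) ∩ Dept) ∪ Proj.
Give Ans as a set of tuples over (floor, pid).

{(1, rd), (2, p2), (3, k2), (4, bio), (4, hr), (4, x1), (5, p2), (5, x2), (7, law), (7, rd)}

Selection floor <= 6: {(2, p2), (3, k2), (4, hr), (4, x1), (5, rd), (5, x2), (6, x3)}
Taking the intersection: {(2, p2), (3, k2), (4, hr), (4, x1), (5, x2)}
Taking the union: {(1, rd), (2, p2), (3, k2), (4, bio), (4, hr), (4, x1), (5, p2), (5, x2), (7, law), (7, rd)}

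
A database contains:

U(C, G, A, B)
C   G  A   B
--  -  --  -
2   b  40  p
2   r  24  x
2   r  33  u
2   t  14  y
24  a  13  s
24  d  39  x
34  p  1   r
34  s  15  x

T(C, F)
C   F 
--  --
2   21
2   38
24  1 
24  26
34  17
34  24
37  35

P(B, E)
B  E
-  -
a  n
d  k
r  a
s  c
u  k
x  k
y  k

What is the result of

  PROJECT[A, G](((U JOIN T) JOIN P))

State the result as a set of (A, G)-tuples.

Natural join on C: {(2, b, 40, p, 21), (2, b, 40, p, 38), (2, r, 24, x, 21), (2, r, 24, x, 38), (2, r, 33, u, 21), (2, r, 33, u, 38), (2, t, 14, y, 21), (2, t, 14, y, 38), (24, a, 13, s, 1), (24, a, 13, s, 26), (24, d, 39, x, 1), (24, d, 39, x, 26), (34, p, 1, r, 17), (34, p, 1, r, 24), (34, s, 15, x, 17), (34, s, 15, x, 24)}
Natural join on B: {(2, r, 24, x, 21, k), (2, r, 24, x, 38, k), (2, r, 33, u, 21, k), (2, r, 33, u, 38, k), (2, t, 14, y, 21, k), (2, t, 14, y, 38, k), (24, a, 13, s, 1, c), (24, a, 13, s, 26, c), (24, d, 39, x, 1, k), (24, d, 39, x, 26, k), (34, p, 1, r, 17, a), (34, p, 1, r, 24, a), (34, s, 15, x, 17, k), (34, s, 15, x, 24, k)}
Projecting to A, G (7 duplicate(s) eliminated): {(1, p), (13, a), (14, t), (15, s), (24, r), (33, r), (39, d)}

{(1, p), (13, a), (14, t), (15, s), (24, r), (33, r), (39, d)}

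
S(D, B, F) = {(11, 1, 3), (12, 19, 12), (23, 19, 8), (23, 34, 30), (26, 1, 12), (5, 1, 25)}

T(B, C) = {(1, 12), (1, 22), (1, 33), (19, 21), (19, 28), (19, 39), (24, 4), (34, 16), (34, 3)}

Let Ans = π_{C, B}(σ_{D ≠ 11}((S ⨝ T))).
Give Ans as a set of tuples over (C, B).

Natural join on B: {(11, 1, 3, 12), (11, 1, 3, 22), (11, 1, 3, 33), (12, 19, 12, 21), (12, 19, 12, 28), (12, 19, 12, 39), (23, 19, 8, 21), (23, 19, 8, 28), (23, 19, 8, 39), (23, 34, 30, 16), (23, 34, 30, 3), (26, 1, 12, 12), (26, 1, 12, 22), (26, 1, 12, 33), (5, 1, 25, 12), (5, 1, 25, 22), (5, 1, 25, 33)}
Selection D ≠ 11: {(12, 19, 12, 21), (12, 19, 12, 28), (12, 19, 12, 39), (23, 19, 8, 21), (23, 19, 8, 28), (23, 19, 8, 39), (23, 34, 30, 16), (23, 34, 30, 3), (26, 1, 12, 12), (26, 1, 12, 22), (26, 1, 12, 33), (5, 1, 25, 12), (5, 1, 25, 22), (5, 1, 25, 33)}
Keep only column(s) C, B (6 duplicate(s) eliminated): {(12, 1), (16, 34), (21, 19), (22, 1), (28, 19), (3, 34), (33, 1), (39, 19)}

{(12, 1), (16, 34), (21, 19), (22, 1), (28, 19), (3, 34), (33, 1), (39, 19)}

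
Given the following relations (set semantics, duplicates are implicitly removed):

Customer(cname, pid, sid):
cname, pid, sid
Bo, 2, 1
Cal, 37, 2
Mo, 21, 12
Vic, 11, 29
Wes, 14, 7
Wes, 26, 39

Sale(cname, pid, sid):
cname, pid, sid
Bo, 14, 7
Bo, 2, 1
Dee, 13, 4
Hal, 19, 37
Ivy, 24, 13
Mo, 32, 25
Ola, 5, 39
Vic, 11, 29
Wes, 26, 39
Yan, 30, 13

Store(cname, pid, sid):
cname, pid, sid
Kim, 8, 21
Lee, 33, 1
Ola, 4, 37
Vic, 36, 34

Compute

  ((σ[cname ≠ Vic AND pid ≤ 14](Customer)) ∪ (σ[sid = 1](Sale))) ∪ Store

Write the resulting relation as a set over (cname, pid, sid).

Apply σ_{cname ≠ Vic AND pid ≤ 14}; surviving tuples: {(Bo, 2, 1), (Wes, 14, 7)}
Apply σ_{sid = 1}; surviving tuples: {(Bo, 2, 1)}
Taking the union: {(Bo, 2, 1), (Wes, 14, 7)}
Taking the union: {(Bo, 2, 1), (Kim, 8, 21), (Lee, 33, 1), (Ola, 4, 37), (Vic, 36, 34), (Wes, 14, 7)}

{(Bo, 2, 1), (Kim, 8, 21), (Lee, 33, 1), (Ola, 4, 37), (Vic, 36, 34), (Wes, 14, 7)}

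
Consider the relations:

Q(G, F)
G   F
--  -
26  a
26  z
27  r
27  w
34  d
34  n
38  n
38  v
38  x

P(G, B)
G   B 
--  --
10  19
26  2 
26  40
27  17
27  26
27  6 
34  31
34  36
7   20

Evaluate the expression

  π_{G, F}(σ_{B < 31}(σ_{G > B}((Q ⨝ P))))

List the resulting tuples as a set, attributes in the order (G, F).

Q ⋈ P (natural join on G): {(26, a, 2), (26, a, 40), (26, z, 2), (26, z, 40), (27, r, 17), (27, r, 26), (27, r, 6), (27, w, 17), (27, w, 26), (27, w, 6), (34, d, 31), (34, d, 36), (34, n, 31), (34, n, 36)}
Filtering on G > B leaves {(26, a, 2), (26, z, 2), (27, r, 17), (27, r, 26), (27, r, 6), (27, w, 17), (27, w, 26), (27, w, 6), (34, d, 31), (34, n, 31)}.
Filtering on B < 31 leaves {(26, a, 2), (26, z, 2), (27, r, 17), (27, r, 26), (27, r, 6), (27, w, 17), (27, w, 26), (27, w, 6)}.
π[G, F]: project onto (G, F) (4 duplicate(s) eliminated) → {(26, a), (26, z), (27, r), (27, w)}

{(26, a), (26, z), (27, r), (27, w)}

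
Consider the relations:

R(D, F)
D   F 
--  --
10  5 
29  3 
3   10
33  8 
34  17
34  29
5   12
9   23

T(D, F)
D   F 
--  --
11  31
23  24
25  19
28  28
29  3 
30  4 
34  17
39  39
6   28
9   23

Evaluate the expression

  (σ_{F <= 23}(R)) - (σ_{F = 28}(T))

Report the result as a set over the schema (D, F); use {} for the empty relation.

Filtering on F <= 23 leaves {(10, 5), (29, 3), (3, 10), (33, 8), (34, 17), (5, 12), (9, 23)}.
Filtering on F = 28 leaves {(28, 28), (6, 28)}.
Set difference of the two operands is {(10, 5), (29, 3), (3, 10), (33, 8), (34, 17), (5, 12), (9, 23)}.

{(10, 5), (29, 3), (3, 10), (33, 8), (34, 17), (5, 12), (9, 23)}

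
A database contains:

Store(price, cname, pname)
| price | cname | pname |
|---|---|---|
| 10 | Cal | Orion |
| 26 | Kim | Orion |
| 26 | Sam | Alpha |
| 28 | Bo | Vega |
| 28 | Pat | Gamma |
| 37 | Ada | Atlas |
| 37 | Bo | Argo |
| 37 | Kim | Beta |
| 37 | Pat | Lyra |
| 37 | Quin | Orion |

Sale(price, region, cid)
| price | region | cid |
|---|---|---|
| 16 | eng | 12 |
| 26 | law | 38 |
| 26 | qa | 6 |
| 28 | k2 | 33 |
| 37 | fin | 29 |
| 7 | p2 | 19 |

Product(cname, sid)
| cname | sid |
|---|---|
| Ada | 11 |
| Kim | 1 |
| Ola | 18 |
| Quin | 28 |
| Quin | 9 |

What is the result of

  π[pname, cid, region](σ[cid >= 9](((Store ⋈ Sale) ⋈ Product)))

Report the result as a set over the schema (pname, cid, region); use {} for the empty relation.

{(Atlas, 29, fin), (Beta, 29, fin), (Orion, 29, fin), (Orion, 38, law)}

Store ⋈ Sale (natural join on price): {(26, Kim, Orion, law, 38), (26, Kim, Orion, qa, 6), (26, Sam, Alpha, law, 38), (26, Sam, Alpha, qa, 6), (28, Bo, Vega, k2, 33), (28, Pat, Gamma, k2, 33), (37, Ada, Atlas, fin, 29), (37, Bo, Argo, fin, 29), (37, Kim, Beta, fin, 29), (37, Pat, Lyra, fin, 29), (37, Quin, Orion, fin, 29)}
(Store ⋈ Sale) ⋈ Product (natural join on cname): {(26, Kim, Orion, law, 38, 1), (26, Kim, Orion, qa, 6, 1), (37, Ada, Atlas, fin, 29, 11), (37, Kim, Beta, fin, 29, 1), (37, Quin, Orion, fin, 29, 28), (37, Quin, Orion, fin, 29, 9)}
Apply σ_{cid >= 9}; surviving tuples: {(26, Kim, Orion, law, 38, 1), (37, Ada, Atlas, fin, 29, 11), (37, Kim, Beta, fin, 29, 1), (37, Quin, Orion, fin, 29, 28), (37, Quin, Orion, fin, 29, 9)}
Projecting to pname, cid, region (1 duplicate(s) eliminated): {(Atlas, 29, fin), (Beta, 29, fin), (Orion, 29, fin), (Orion, 38, law)}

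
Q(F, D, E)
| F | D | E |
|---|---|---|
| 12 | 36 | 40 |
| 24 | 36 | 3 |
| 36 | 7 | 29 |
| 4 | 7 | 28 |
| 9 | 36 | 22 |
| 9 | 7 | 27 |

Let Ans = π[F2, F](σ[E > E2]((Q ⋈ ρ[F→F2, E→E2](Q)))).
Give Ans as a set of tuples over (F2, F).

{(24, 12), (24, 9), (4, 36), (9, 12), (9, 36), (9, 4)}

ρ[F→F2, E→E2]: schema becomes (F2, D, E2); tuples unchanged.
Q ⋈ ρ[F→F2, E→E2](Q) (natural join on D): {(12, 36, 40, 12, 40), (12, 36, 40, 24, 3), (12, 36, 40, 9, 22), (24, 36, 3, 12, 40), (24, 36, 3, 24, 3), (24, 36, 3, 9, 22), (36, 7, 29, 36, 29), (36, 7, 29, 4, 28), (36, 7, 29, 9, 27), (4, 7, 28, 36, 29), (4, 7, 28, 4, 28), (4, 7, 28, 9, 27), (9, 36, 22, 12, 40), (9, 36, 22, 24, 3), (9, 36, 22, 9, 22), (9, 7, 27, 36, 29), (9, 7, 27, 4, 28), (9, 7, 27, 9, 27)}
σ[E > E2]: keep tuples satisfying E > E2 → {(12, 36, 40, 24, 3), (12, 36, 40, 9, 22), (36, 7, 29, 4, 28), (36, 7, 29, 9, 27), (4, 7, 28, 9, 27), (9, 36, 22, 24, 3)}
π_{F2, F} gives {(24, 12), (24, 9), (4, 36), (9, 12), (9, 36), (9, 4)}.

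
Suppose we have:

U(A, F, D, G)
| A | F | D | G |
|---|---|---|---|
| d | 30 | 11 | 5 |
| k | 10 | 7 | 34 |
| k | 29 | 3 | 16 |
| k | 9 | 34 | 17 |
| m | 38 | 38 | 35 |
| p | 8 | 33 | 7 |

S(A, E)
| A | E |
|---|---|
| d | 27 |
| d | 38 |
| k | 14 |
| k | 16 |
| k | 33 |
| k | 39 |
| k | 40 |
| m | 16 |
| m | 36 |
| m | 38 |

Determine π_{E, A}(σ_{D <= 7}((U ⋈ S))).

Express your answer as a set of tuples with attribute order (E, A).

{(14, k), (16, k), (33, k), (39, k), (40, k)}

U ⋈ S (natural join on A): {(d, 30, 11, 5, 27), (d, 30, 11, 5, 38), (k, 10, 7, 34, 14), (k, 10, 7, 34, 16), (k, 10, 7, 34, 33), (k, 10, 7, 34, 39), (k, 10, 7, 34, 40), (k, 29, 3, 16, 14), (k, 29, 3, 16, 16), (k, 29, 3, 16, 33), (k, 29, 3, 16, 39), (k, 29, 3, 16, 40), (k, 9, 34, 17, 14), (k, 9, 34, 17, 16), (k, 9, 34, 17, 33), (k, 9, 34, 17, 39), (k, 9, 34, 17, 40), (m, 38, 38, 35, 16), (m, 38, 38, 35, 36), (m, 38, 38, 35, 38)}
Selection D <= 7: {(k, 10, 7, 34, 14), (k, 10, 7, 34, 16), (k, 10, 7, 34, 33), (k, 10, 7, 34, 39), (k, 10, 7, 34, 40), (k, 29, 3, 16, 14), (k, 29, 3, 16, 16), (k, 29, 3, 16, 33), (k, 29, 3, 16, 39), (k, 29, 3, 16, 40)}
Projecting to E, A (5 duplicate(s) eliminated): {(14, k), (16, k), (33, k), (39, k), (40, k)}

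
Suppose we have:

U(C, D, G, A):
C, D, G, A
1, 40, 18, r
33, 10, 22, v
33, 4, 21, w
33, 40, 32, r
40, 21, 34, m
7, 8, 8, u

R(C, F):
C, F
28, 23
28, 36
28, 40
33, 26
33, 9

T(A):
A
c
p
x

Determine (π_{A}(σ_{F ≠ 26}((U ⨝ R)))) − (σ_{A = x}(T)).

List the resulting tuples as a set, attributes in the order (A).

{r, v, w}

Joining U and R on C yields {(33, 10, 22, v, 26), (33, 10, 22, v, 9), (33, 4, 21, w, 26), (33, 4, 21, w, 9), (33, 40, 32, r, 26), (33, 40, 32, r, 9)}.
Apply σ_{F ≠ 26}; surviving tuples: {(33, 10, 22, v, 9), (33, 4, 21, w, 9), (33, 40, 32, r, 9)}
π[A]: project onto (A) → {r, v, w}
Apply σ_{A = x}; surviving tuples: {x}
Set difference of the two operands is {r, v, w}.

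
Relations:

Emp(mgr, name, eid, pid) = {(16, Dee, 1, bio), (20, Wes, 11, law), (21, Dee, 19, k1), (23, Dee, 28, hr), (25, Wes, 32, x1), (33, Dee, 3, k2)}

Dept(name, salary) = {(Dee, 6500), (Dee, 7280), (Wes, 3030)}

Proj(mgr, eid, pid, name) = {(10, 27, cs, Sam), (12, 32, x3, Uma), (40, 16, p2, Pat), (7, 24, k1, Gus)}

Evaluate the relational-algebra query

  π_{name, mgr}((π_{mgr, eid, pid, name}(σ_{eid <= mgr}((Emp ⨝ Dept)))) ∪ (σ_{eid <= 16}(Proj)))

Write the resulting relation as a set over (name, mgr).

Joining Emp and Dept on name yields {(16, Dee, 1, bio, 6500), (16, Dee, 1, bio, 7280), (20, Wes, 11, law, 3030), (21, Dee, 19, k1, 6500), (21, Dee, 19, k1, 7280), (23, Dee, 28, hr, 6500), (23, Dee, 28, hr, 7280), (25, Wes, 32, x1, 3030), (33, Dee, 3, k2, 6500), (33, Dee, 3, k2, 7280)}.
Apply σ_{eid <= mgr}; surviving tuples: {(16, Dee, 1, bio, 6500), (16, Dee, 1, bio, 7280), (20, Wes, 11, law, 3030), (21, Dee, 19, k1, 6500), (21, Dee, 19, k1, 7280), (33, Dee, 3, k2, 6500), (33, Dee, 3, k2, 7280)}
Keep only column(s) mgr, eid, pid, name (3 duplicate(s) eliminated): {(16, 1, bio, Dee), (20, 11, law, Wes), (21, 19, k1, Dee), (33, 3, k2, Dee)}
Apply σ_{eid <= 16}; surviving tuples: {(40, 16, p2, Pat)}
Union: {(16, 1, bio, Dee), (20, 11, law, Wes), (21, 19, k1, Dee), (33, 3, k2, Dee)} with {(40, 16, p2, Pat)} → {(16, 1, bio, Dee), (20, 11, law, Wes), (21, 19, k1, Dee), (33, 3, k2, Dee), (40, 16, p2, Pat)}
Keep only column(s) name, mgr: {(Dee, 16), (Dee, 21), (Dee, 33), (Pat, 40), (Wes, 20)}

{(Dee, 16), (Dee, 21), (Dee, 33), (Pat, 40), (Wes, 20)}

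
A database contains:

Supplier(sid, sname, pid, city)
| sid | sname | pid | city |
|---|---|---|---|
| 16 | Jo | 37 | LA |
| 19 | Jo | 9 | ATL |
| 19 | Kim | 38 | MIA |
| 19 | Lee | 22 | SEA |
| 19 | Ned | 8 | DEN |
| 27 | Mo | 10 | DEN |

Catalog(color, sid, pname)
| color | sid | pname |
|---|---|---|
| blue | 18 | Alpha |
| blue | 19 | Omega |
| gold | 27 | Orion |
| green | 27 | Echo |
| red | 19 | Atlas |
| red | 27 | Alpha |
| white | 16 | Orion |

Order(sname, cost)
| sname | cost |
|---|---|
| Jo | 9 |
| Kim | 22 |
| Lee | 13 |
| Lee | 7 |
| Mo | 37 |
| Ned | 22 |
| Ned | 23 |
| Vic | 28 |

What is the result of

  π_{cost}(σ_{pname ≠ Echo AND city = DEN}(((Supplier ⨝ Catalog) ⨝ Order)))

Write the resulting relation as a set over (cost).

Joining Supplier and Catalog on sid yields {(16, Jo, 37, LA, white, Orion), (19, Jo, 9, ATL, blue, Omega), (19, Jo, 9, ATL, red, Atlas), (19, Kim, 38, MIA, blue, Omega), (19, Kim, 38, MIA, red, Atlas), (19, Lee, 22, SEA, blue, Omega), (19, Lee, 22, SEA, red, Atlas), (19, Ned, 8, DEN, blue, Omega), (19, Ned, 8, DEN, red, Atlas), (27, Mo, 10, DEN, gold, Orion), (27, Mo, 10, DEN, green, Echo), (27, Mo, 10, DEN, red, Alpha)}.
Joining (Supplier ⨝ Catalog) and Order on sname yields {(16, Jo, 37, LA, white, Orion, 9), (19, Jo, 9, ATL, blue, Omega, 9), (19, Jo, 9, ATL, red, Atlas, 9), (19, Kim, 38, MIA, blue, Omega, 22), (19, Kim, 38, MIA, red, Atlas, 22), (19, Lee, 22, SEA, blue, Omega, 13), (19, Lee, 22, SEA, blue, Omega, 7), (19, Lee, 22, SEA, red, Atlas, 13), (19, Lee, 22, SEA, red, Atlas, 7), (19, Ned, 8, DEN, blue, Omega, 22), (19, Ned, 8, DEN, blue, Omega, 23), (19, Ned, 8, DEN, red, Atlas, 22), (19, Ned, 8, DEN, red, Atlas, 23), (27, Mo, 10, DEN, gold, Orion, 37), (27, Mo, 10, DEN, green, Echo, 37), (27, Mo, 10, DEN, red, Alpha, 37)}.
Apply σ_{pname ≠ Echo AND city = DEN}; surviving tuples: {(19, Ned, 8, DEN, blue, Omega, 22), (19, Ned, 8, DEN, blue, Omega, 23), (19, Ned, 8, DEN, red, Atlas, 22), (19, Ned, 8, DEN, red, Atlas, 23), (27, Mo, 10, DEN, gold, Orion, 37), (27, Mo, 10, DEN, red, Alpha, 37)}
Keep only column(s) cost (3 duplicate(s) eliminated): {22, 23, 37}

{22, 23, 37}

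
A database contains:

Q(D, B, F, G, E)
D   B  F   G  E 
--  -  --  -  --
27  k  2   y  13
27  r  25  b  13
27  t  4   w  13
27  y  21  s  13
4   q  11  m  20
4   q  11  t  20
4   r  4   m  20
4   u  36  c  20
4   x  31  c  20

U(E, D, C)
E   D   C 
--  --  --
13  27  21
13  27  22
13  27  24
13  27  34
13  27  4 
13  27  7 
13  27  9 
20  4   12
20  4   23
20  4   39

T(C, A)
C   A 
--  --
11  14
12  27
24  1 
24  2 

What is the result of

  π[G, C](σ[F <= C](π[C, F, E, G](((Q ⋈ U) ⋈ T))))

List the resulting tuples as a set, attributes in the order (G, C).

Natural join on D, E: {(27, k, 2, y, 13, 21), (27, k, 2, y, 13, 22), (27, k, 2, y, 13, 24), (27, k, 2, y, 13, 34), (27, k, 2, y, 13, 4), (27, k, 2, y, 13, 7), (27, k, 2, y, 13, 9), (27, r, 25, b, 13, 21), (27, r, 25, b, 13, 22), (27, r, 25, b, 13, 24), (27, r, 25, b, 13, 34), (27, r, 25, b, 13, 4), (27, r, 25, b, 13, 7), (27, r, 25, b, 13, 9), (27, t, 4, w, 13, 21), (27, t, 4, w, 13, 22), (27, t, 4, w, 13, 24), (27, t, 4, w, 13, 34), (27, t, 4, w, 13, 4), (27, t, 4, w, 13, 7), (27, t, 4, w, 13, 9), (27, y, 21, s, 13, 21), (27, y, 21, s, 13, 22), (27, y, 21, s, 13, 24), (27, y, 21, s, 13, 34), (27, y, 21, s, 13, 4), (27, y, 21, s, 13, 7), (27, y, 21, s, 13, 9), (4, q, 11, m, 20, 12), (4, q, 11, m, 20, 23), (4, q, 11, m, 20, 39), (4, q, 11, t, 20, 12), (4, q, 11, t, 20, 23), (4, q, 11, t, 20, 39), (4, r, 4, m, 20, 12), (4, r, 4, m, 20, 23), (4, r, 4, m, 20, 39), (4, u, 36, c, 20, 12), (4, u, 36, c, 20, 23), (4, u, 36, c, 20, 39), (4, x, 31, c, 20, 12), (4, x, 31, c, 20, 23), (4, x, 31, c, 20, 39)}
Natural join on C: {(27, k, 2, y, 13, 24, 1), (27, k, 2, y, 13, 24, 2), (27, r, 25, b, 13, 24, 1), (27, r, 25, b, 13, 24, 2), (27, t, 4, w, 13, 24, 1), (27, t, 4, w, 13, 24, 2), (27, y, 21, s, 13, 24, 1), (27, y, 21, s, 13, 24, 2), (4, q, 11, m, 20, 12, 27), (4, q, 11, t, 20, 12, 27), (4, r, 4, m, 20, 12, 27), (4, u, 36, c, 20, 12, 27), (4, x, 31, c, 20, 12, 27)}
π[C, F, E, G]: project onto (C, F, E, G) (4 duplicate(s) eliminated) → {(12, 11, 20, m), (12, 11, 20, t), (12, 31, 20, c), (12, 36, 20, c), (12, 4, 20, m), (24, 2, 13, y), (24, 21, 13, s), (24, 25, 13, b), (24, 4, 13, w)}
Selection F <= C: {(12, 11, 20, m), (12, 11, 20, t), (12, 4, 20, m), (24, 2, 13, y), (24, 21, 13, s), (24, 4, 13, w)}
π[G, C]: project onto (G, C) (1 duplicate(s) eliminated) → {(m, 12), (s, 24), (t, 12), (w, 24), (y, 24)}

{(m, 12), (s, 24), (t, 12), (w, 24), (y, 24)}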